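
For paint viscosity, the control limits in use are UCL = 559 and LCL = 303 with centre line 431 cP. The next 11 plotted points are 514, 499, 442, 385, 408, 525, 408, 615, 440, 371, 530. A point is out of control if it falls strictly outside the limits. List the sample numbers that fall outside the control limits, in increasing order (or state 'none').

8

Compare each point to [303, 559]: sample 8 = 615 > UCL.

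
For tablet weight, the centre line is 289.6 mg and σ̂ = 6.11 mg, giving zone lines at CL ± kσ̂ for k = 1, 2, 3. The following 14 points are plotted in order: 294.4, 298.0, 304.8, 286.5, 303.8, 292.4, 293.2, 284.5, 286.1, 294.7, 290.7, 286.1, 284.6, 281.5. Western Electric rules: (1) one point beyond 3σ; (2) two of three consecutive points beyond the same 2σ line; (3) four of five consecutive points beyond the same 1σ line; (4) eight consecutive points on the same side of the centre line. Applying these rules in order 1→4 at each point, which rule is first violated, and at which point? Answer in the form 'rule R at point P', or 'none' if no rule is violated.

rule 2 at point 5

Zone of each point (C = within 1σ̂, B = 1σ̂–2σ̂, A = 2σ̂–3σ̂, * = beyond 3σ̂; sign = side of CL): 1:+C, 2:+B, 3:+A, 4:-C, 5:+A, 6:+C, 7:+C, 8:-C, 9:-C, 10:+C, 11:+C, 12:-C, 13:-C, 14:-B
Rule 2 (two of three consecutive points beyond the same 2σ limit) is satisfied at point 5.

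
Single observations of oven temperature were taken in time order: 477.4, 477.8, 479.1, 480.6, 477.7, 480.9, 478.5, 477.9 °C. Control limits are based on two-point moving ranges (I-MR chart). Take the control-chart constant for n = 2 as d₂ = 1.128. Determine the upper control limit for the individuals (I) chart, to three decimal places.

483.411

X̄ = (477.4 + 477.8 + 479.1 + 480.6 + 477.7 + 480.9 + 478.5 + 477.9) / 8 = 478.7375
Moving ranges: 0.4, 1.3, 1.5, 2.9, 3.2, 2.4, 0.6; M̄R̄ = 12.3000 / 7 = 1.7571
UCL = X̄ + 3·M̄R̄/d₂ = 478.7375 + 3 × 1.7571 / 1.128 = 483.4108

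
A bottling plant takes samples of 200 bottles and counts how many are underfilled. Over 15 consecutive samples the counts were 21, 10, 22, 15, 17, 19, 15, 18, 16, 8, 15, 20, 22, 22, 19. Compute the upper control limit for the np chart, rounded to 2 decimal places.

29.18

p̄ = Σdᵢ / (k·n) = 259 / (15 × 200) = 0.08633
UCL = np̄ + 3·√(np̄(1−p̄)) = 17.2667 + 3 × √(17.2667×0.91367) = 17.2667 + 3 × 3.9719 = 29.1824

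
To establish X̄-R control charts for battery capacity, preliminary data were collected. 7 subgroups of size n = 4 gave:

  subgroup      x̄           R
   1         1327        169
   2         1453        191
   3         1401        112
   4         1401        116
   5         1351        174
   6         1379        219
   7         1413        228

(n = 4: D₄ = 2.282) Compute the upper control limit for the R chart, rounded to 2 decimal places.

R̄ = (169 + 191 + 112 + 116 + 174 + 219 + 228) / 7 = 1209.0000 / 7 = 172.7143
UCL_R = D₄·R̄ = 2.282 × 172.7143 = 394.1340

394.13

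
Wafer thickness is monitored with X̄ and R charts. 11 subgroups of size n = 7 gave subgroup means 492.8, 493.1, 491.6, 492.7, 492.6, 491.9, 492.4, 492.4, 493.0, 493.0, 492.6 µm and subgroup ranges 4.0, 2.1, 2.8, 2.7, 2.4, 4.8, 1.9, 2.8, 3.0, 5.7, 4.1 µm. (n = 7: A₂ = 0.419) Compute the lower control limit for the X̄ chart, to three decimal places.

X̄̄ = (492.8 + 493.1 + 491.6 + 492.7 + 492.6 + 491.9 + 492.4 + 492.4 + 493.0 + 493.0 + 492.6) / 11 = 5418.1000 / 11 = 492.5545
R̄ = (4.0 + 2.1 + 2.8 + 2.7 + 2.4 + 4.8 + 1.9 + 2.8 + 3.0 + 5.7 + 4.1) / 11 = 36.3000 / 11 = 3.3000
LCL = X̄̄ − A₂·R̄ = 492.5545 − 0.419 × 3.3000 = 491.1718

491.172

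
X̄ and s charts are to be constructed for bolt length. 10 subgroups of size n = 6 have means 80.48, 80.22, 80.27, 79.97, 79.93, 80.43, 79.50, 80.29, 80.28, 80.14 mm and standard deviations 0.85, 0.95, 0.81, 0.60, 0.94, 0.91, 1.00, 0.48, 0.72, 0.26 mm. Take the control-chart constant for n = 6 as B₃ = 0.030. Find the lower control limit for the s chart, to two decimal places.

s̄ = (0.85 + 0.95 + 0.81 + 0.60 + 0.94 + 0.91 + 1.00 + 0.48 + 0.72 + 0.26) / 10 = 0.7520
LCL_s = B₃·s̄ = 0.030 × 0.7520 = 0.0226

0.02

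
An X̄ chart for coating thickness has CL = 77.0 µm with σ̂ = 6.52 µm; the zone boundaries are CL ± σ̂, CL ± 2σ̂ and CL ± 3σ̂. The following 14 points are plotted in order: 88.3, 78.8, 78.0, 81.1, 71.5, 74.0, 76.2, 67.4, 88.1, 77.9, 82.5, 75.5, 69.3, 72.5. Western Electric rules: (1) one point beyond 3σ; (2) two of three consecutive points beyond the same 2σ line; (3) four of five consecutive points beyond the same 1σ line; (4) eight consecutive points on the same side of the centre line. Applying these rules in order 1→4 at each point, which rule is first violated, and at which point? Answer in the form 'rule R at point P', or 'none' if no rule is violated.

none

Zone of each point (C = within 1σ̂, B = 1σ̂–2σ̂, A = 2σ̂–3σ̂, * = beyond 3σ̂; sign = side of CL): 1:+B, 2:+C, 3:+C, 4:+C, 5:-C, 6:-C, 7:-C, 8:-B, 9:+B, 10:+C, 11:+C, 12:-C, 13:-B, 14:-C
No rule fires across all 14 points.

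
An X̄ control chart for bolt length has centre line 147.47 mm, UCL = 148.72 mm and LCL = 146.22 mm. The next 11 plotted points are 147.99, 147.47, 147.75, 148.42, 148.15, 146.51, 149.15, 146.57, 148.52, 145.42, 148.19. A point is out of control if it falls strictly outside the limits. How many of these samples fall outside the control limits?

Compare each point to [146.22, 148.72]: sample 7 = 149.15 > UCL; sample 10 = 145.42 < LCL.

2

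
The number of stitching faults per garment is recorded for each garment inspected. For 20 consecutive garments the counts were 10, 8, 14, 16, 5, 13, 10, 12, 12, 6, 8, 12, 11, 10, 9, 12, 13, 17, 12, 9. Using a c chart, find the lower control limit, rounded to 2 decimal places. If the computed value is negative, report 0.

1.02

c̄ = (10 + 8 + 14 + 16 + 5 + 13 + 10 + 12 + 12 + 6 + 8 + 12 + 11 + 10 + 9 + 12 + 13 + 17 + 12 + 9) / 20 = 219 / 20 = 10.9500
LCL = c̄ − 3√c̄ = 10.9500 − 3 × 3.3091 = 1.0228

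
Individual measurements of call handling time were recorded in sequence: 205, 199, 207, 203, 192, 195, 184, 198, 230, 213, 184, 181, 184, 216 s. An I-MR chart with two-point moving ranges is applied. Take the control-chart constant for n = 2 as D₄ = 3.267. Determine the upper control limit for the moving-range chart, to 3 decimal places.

Moving ranges: 6, 8, 4, 11, 3, 11, 14, 32, 17, 29, 3, 3, 32; M̄R̄ = 173.0000 / 13 = 13.3077
UCL_MR = D₄·M̄R̄ = 3.267 × 13.3077 = 43.4762

43.476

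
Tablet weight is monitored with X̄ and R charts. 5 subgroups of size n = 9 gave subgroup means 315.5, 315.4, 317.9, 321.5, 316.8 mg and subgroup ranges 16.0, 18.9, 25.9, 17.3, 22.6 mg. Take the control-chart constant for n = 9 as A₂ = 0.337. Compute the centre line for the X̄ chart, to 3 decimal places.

X̄̄ = (315.5 + 315.4 + 317.9 + 321.5 + 316.8) / 5 = 1587.1000 / 5 = 317.4200
CL = X̄̄ = 317.4200

317.420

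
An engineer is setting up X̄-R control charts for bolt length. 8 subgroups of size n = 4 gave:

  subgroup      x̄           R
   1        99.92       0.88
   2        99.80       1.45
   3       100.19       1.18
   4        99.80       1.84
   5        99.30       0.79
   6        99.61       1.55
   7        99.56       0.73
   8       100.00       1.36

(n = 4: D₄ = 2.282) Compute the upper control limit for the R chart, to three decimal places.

R̄ = (0.88 + 1.45 + 1.18 + 1.84 + 0.79 + 1.55 + 0.73 + 1.36) / 8 = 9.7800 / 8 = 1.2225
UCL_R = D₄·R̄ = 2.282 × 1.2225 = 2.7897

2.790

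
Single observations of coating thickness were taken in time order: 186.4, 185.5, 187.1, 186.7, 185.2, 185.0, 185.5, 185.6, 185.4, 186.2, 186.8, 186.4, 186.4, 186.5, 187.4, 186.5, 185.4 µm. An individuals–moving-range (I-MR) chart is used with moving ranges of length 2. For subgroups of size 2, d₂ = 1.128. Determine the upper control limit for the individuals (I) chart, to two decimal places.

187.81

X̄ = (186.4 + 185.5 + 187.1 + 186.7 + 185.2 + 185.0 + 185.5 + 185.6 + 185.4 + 186.2 + 186.8 + 186.4 + 186.4 + 186.5 + 187.4 + 186.5 + 185.4) / 17 = 186.1176
Moving ranges: 0.9, 1.6, 0.4, 1.5, 0.2, 0.5, 0.1, 0.2, 0.8, 0.6, 0.4, 0.0, 0.1, 0.9, 0.9, 1.1; M̄R̄ = 10.2000 / 16 = 0.6375
UCL = X̄ + 3·M̄R̄/d₂ = 186.1176 + 3 × 0.6375 / 1.128 = 187.8131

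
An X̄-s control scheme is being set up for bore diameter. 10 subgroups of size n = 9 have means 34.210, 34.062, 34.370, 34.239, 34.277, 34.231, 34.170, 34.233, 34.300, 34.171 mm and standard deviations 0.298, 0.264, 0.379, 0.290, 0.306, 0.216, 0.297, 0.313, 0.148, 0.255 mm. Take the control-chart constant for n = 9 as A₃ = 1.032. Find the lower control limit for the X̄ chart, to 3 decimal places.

33.941

X̄̄ = (34.210 + 34.062 + 34.370 + 34.239 + 34.277 + 34.231 + 34.170 + 34.233 + 34.300 + 34.171) / 10 = 34.2263
s̄ = (0.298 + 0.264 + 0.379 + 0.290 + 0.306 + 0.216 + 0.297 + 0.313 + 0.148 + 0.255) / 10 = 0.2766
LCL = X̄̄ − A₃·s̄ = 34.2263 − 1.032 × 0.2766 = 33.9408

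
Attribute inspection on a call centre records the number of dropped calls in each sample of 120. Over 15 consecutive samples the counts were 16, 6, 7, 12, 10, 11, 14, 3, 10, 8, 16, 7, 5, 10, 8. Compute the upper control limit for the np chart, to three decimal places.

p̄ = Σdᵢ / (k·n) = 143 / (15 × 120) = 0.07944
UCL = np̄ + 3·√(np̄(1−p̄)) = 9.5333 + 3 × √(9.5333×0.92056) = 9.5333 + 3 × 2.9624 = 18.4206

18.421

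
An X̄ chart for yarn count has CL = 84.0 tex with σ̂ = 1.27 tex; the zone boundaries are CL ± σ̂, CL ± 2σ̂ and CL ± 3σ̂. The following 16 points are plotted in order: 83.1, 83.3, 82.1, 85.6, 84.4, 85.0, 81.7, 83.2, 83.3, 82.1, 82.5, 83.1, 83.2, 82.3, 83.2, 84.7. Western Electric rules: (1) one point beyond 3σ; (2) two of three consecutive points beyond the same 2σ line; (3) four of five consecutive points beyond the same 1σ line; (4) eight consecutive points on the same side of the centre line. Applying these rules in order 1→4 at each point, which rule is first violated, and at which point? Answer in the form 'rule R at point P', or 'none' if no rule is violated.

Zone of each point (C = within 1σ̂, B = 1σ̂–2σ̂, A = 2σ̂–3σ̂, * = beyond 3σ̂; sign = side of CL): 1:-C, 2:-C, 3:-B, 4:+B, 5:+C, 6:+C, 7:-B, 8:-C, 9:-C, 10:-B, 11:-B, 12:-C, 13:-C, 14:-B, 15:-C, 16:+C
Rule 4 (eight consecutive points on the same side of the centre line) is satisfied at point 14.

rule 4 at point 14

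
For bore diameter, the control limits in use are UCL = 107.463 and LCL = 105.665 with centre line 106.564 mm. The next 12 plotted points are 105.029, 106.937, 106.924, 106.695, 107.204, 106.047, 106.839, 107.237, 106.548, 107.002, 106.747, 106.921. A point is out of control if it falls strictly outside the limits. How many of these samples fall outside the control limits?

Compare each point to [105.665, 107.463]: sample 1 = 105.029 < LCL.

1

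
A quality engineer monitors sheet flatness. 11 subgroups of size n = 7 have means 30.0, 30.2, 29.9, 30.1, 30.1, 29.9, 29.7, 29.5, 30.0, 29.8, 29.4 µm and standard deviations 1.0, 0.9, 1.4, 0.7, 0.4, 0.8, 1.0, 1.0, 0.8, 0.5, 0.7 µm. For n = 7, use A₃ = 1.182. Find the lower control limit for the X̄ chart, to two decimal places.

28.88

X̄̄ = (30.0 + 30.2 + 29.9 + 30.1 + 30.1 + 29.9 + 29.7 + 29.5 + 30.0 + 29.8 + 29.4) / 11 = 29.8727
s̄ = (1.0 + 0.9 + 1.4 + 0.7 + 0.4 + 0.8 + 1.0 + 1.0 + 0.8 + 0.5 + 0.7) / 11 = 0.8364
LCL = X̄̄ − A₃·s̄ = 29.8727 − 1.182 × 0.8364 = 28.8841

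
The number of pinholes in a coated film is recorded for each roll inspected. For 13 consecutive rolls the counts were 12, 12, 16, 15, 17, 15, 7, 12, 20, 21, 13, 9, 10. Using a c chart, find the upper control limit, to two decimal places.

24.90

c̄ = (12 + 12 + 16 + 15 + 17 + 15 + 7 + 12 + 20 + 21 + 13 + 9 + 10) / 13 = 179 / 13 = 13.7692
UCL = c̄ + 3√c̄ = 13.7692 + 3 × √13.7692 = 13.7692 + 3 × 3.7107 = 24.9013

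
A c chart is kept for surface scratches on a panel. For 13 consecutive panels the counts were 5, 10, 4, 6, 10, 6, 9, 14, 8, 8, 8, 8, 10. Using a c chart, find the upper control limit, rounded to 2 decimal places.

16.72

c̄ = (5 + 10 + 4 + 6 + 10 + 6 + 9 + 14 + 8 + 8 + 8 + 8 + 10) / 13 = 106 / 13 = 8.1538
UCL = c̄ + 3√c̄ = 8.1538 + 3 × √8.1538 = 8.1538 + 3 × 2.8555 = 16.7203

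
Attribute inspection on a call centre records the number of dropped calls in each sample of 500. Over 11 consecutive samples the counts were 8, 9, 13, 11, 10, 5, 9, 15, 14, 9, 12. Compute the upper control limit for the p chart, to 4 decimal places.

p̄ = Σdᵢ / (k·n) = 115 / (11 × 500) = 0.02091
UCL = p̄ + 3·√(p̄(1−p̄)/n) = 0.02091 + 3 × √(0.02091×0.97909/500) = 0.02091 + 3 × 0.00640 = 0.04011

0.0401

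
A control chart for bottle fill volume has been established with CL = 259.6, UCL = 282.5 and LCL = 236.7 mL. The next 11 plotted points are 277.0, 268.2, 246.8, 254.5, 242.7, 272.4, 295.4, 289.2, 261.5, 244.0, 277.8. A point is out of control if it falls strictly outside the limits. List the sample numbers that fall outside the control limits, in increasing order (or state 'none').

7, 8

Compare each point to [236.7, 282.5]: sample 7 = 295.4 > UCL; sample 8 = 289.2 > UCL.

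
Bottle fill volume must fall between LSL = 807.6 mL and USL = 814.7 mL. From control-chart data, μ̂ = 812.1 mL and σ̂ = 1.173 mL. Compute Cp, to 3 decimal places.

1.009

Cp = (USL − LSL) / (6σ̂) = (814.7 − 807.6) / (6 × 1.173) = 7.1000 / 7.0380 = 1.0088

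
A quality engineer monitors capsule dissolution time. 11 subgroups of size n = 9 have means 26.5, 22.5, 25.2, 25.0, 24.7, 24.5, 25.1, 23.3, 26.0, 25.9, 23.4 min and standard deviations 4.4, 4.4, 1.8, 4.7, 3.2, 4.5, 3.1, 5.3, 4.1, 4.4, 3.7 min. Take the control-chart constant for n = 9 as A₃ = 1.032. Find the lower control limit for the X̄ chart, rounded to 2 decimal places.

20.65

X̄̄ = (26.5 + 22.5 + 25.2 + 25.0 + 24.7 + 24.5 + 25.1 + 23.3 + 26.0 + 25.9 + 23.4) / 11 = 24.7364
s̄ = (4.4 + 4.4 + 1.8 + 4.7 + 3.2 + 4.5 + 3.1 + 5.3 + 4.1 + 4.4 + 3.7) / 11 = 3.9636
LCL = X̄̄ − A₃·s̄ = 24.7364 − 1.032 × 3.9636 = 20.6459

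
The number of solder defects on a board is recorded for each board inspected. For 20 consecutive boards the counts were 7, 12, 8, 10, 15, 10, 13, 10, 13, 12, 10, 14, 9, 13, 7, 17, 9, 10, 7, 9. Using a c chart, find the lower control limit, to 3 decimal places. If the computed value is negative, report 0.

0.914

c̄ = (7 + 12 + 8 + 10 + 15 + 10 + 13 + 10 + 13 + 12 + 10 + 14 + 9 + 13 + 7 + 17 + 9 + 10 + 7 + 9) / 20 = 215 / 20 = 10.7500
LCL = c̄ − 3√c̄ = 10.7500 − 3 × 3.2787 = 0.9138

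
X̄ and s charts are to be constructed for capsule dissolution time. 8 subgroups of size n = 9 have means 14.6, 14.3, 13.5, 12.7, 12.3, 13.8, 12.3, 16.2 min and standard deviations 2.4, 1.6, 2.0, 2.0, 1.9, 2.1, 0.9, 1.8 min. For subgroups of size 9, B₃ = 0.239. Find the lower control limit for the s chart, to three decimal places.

0.439

s̄ = (2.4 + 1.6 + 2.0 + 2.0 + 1.9 + 2.1 + 0.9 + 1.8) / 8 = 1.8375
LCL_s = B₃·s̄ = 0.239 × 1.8375 = 0.4392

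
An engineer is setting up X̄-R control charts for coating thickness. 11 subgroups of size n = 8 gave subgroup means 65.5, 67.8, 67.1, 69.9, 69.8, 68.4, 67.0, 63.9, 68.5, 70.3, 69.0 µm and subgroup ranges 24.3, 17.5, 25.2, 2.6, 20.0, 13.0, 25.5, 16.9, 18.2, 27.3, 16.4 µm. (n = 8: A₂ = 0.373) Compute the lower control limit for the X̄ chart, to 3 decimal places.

X̄̄ = (65.5 + 67.8 + 67.1 + 69.9 + 69.8 + 68.4 + 67.0 + 63.9 + 68.5 + 70.3 + 69.0) / 11 = 747.2000 / 11 = 67.9273
R̄ = (24.3 + 17.5 + 25.2 + 2.6 + 20.0 + 13.0 + 25.5 + 16.9 + 18.2 + 27.3 + 16.4) / 11 = 206.9000 / 11 = 18.8091
LCL = X̄̄ − A₂·R̄ = 67.9273 − 0.373 × 18.8091 = 60.9115

60.911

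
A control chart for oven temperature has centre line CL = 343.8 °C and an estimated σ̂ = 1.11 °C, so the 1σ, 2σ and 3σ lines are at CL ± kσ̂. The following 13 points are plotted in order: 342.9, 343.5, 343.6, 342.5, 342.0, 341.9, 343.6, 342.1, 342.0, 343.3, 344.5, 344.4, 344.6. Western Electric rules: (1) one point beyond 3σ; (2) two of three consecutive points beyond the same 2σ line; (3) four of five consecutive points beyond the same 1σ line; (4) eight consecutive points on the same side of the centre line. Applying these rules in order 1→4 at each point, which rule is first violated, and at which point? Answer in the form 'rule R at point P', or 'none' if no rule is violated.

Zone of each point (C = within 1σ̂, B = 1σ̂–2σ̂, A = 2σ̂–3σ̂, * = beyond 3σ̂; sign = side of CL): 1:-C, 2:-C, 3:-C, 4:-B, 5:-B, 6:-B, 7:-C, 8:-B, 9:-B, 10:-C, 11:+C, 12:+C, 13:+C
Rule 3 (four of five consecutive points beyond the same 1σ limit) is satisfied at point 8.

rule 3 at point 8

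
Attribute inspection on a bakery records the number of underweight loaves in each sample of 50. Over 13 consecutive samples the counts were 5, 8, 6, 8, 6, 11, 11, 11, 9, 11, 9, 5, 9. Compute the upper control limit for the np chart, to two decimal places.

16.31

p̄ = Σdᵢ / (k·n) = 109 / (13 × 50) = 0.16769
UCL = np̄ + 3·√(np̄(1−p̄)) = 8.3846 + 3 × √(8.3846×0.83231) = 8.3846 + 3 × 2.6417 = 16.3097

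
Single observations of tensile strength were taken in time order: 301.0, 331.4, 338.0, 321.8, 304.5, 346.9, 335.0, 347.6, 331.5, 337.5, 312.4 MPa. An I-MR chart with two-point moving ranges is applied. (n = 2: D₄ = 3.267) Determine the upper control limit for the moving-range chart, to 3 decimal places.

60.309

Moving ranges: 30.4, 6.6, 16.2, 17.3, 42.4, 11.9, 12.6, 16.1, 6.0, 25.1; M̄R̄ = 184.6000 / 10 = 18.4600
UCL_MR = D₄·M̄R̄ = 3.267 × 18.4600 = 60.3088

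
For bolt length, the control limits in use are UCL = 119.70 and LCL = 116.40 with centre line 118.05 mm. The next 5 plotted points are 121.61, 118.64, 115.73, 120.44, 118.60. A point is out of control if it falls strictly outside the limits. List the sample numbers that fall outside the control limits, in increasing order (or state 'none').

1, 3, 4

Compare each point to [116.40, 119.70]: sample 1 = 121.61 > UCL; sample 3 = 115.73 < LCL; sample 4 = 120.44 > UCL.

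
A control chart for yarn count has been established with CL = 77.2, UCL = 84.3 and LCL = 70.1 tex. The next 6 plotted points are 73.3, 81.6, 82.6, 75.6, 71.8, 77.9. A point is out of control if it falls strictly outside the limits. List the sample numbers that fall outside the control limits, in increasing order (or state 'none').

All 6 points lie within [70.1, 84.3].

none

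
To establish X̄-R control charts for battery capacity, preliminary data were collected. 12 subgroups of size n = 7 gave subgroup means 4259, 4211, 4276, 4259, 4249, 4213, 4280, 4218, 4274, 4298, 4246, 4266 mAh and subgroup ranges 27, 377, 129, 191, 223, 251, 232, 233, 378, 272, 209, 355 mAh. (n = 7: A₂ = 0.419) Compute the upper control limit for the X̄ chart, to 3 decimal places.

X̄̄ = (4259 + 4211 + 4276 + 4259 + 4249 + 4213 + 4280 + 4218 + 4274 + 4298 + 4246 + 4266) / 12 = 51049.0000 / 12 = 4254.0833
R̄ = (27 + 377 + 129 + 191 + 223 + 251 + 232 + 233 + 378 + 272 + 209 + 355) / 12 = 2877.0000 / 12 = 239.7500
UCL = X̄̄ + A₂·R̄ = 4254.0833 + 0.419 × 239.7500 = 4354.5386

4354.539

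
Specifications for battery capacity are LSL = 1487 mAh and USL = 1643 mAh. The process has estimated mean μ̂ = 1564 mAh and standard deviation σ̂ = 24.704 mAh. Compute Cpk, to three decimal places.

Cpu = (USL − μ̂) / (3σ̂) = (1643 − 1564) / (3 × 24.704) = 1.0660; Cpl = (μ̂ − LSL) / (3σ̂) = (1564 − 1487) / (3 × 24.704) = 1.0390; Cpk = min(Cpu, Cpl) = 1.0390

1.039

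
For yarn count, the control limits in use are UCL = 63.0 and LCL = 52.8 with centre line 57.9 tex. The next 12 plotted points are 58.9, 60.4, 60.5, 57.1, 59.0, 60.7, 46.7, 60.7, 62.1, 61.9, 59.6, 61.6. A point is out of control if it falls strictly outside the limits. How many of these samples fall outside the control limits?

Compare each point to [52.8, 63.0]: sample 7 = 46.7 < LCL.

1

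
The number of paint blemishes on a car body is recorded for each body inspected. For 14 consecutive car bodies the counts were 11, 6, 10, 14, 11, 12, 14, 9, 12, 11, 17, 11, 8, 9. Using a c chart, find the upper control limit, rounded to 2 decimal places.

21.05

c̄ = (11 + 6 + 10 + 14 + 11 + 12 + 14 + 9 + 12 + 11 + 17 + 11 + 8 + 9) / 14 = 155 / 14 = 11.0714
UCL = c̄ + 3√c̄ = 11.0714 + 3 × √11.0714 = 11.0714 + 3 × 3.3274 = 21.0536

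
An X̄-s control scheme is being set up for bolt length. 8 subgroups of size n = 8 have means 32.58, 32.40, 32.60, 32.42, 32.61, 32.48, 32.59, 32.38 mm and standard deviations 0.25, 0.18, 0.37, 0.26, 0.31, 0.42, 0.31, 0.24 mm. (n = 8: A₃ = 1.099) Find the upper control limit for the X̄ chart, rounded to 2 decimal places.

X̄̄ = (32.58 + 32.40 + 32.60 + 32.42 + 32.61 + 32.48 + 32.59 + 32.38) / 8 = 32.5075
s̄ = (0.25 + 0.18 + 0.37 + 0.26 + 0.31 + 0.42 + 0.31 + 0.24) / 8 = 0.2925
UCL = X̄̄ + A₃·s̄ = 32.5075 + 1.099 × 0.2925 = 32.8290

32.83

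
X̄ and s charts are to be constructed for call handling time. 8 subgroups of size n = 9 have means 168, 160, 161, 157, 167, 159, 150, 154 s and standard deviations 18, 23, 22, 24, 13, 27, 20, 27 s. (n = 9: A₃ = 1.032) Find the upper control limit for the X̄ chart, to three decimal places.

181.946

X̄̄ = (168 + 160 + 161 + 157 + 167 + 159 + 150 + 154) / 8 = 159.5000
s̄ = (18 + 23 + 22 + 24 + 13 + 27 + 20 + 27) / 8 = 21.7500
UCL = X̄̄ + A₃·s̄ = 159.5000 + 1.032 × 21.7500 = 181.9460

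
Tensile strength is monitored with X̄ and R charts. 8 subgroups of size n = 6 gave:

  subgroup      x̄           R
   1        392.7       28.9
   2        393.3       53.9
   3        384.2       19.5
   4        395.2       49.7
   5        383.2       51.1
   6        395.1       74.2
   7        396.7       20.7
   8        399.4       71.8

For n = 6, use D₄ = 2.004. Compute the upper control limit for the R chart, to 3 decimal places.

R̄ = (28.9 + 53.9 + 19.5 + 49.7 + 51.1 + 74.2 + 20.7 + 71.8) / 8 = 369.8000 / 8 = 46.2250
UCL_R = D₄·R̄ = 2.004 × 46.2250 = 92.6349

92.635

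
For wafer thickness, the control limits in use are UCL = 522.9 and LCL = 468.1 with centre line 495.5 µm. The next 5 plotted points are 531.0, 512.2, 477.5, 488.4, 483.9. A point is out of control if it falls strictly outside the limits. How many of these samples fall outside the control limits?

1

Compare each point to [468.1, 522.9]: sample 1 = 531.0 > UCL.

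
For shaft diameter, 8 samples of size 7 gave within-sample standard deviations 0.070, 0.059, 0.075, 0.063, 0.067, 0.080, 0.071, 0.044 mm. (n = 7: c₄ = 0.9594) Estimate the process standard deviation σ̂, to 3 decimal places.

s̄ = (0.070 + 0.059 + 0.075 + 0.063 + 0.067 + 0.080 + 0.071 + 0.044) / 8 = 0.0661
σ̂ = s̄ / c₄ = 0.0661 / 0.9594 = 0.0689

0.069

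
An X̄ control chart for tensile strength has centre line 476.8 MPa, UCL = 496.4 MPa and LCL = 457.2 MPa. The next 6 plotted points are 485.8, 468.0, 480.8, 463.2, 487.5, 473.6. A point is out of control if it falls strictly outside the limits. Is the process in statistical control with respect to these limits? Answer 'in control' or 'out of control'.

in control

All 6 points lie within [457.2, 496.4].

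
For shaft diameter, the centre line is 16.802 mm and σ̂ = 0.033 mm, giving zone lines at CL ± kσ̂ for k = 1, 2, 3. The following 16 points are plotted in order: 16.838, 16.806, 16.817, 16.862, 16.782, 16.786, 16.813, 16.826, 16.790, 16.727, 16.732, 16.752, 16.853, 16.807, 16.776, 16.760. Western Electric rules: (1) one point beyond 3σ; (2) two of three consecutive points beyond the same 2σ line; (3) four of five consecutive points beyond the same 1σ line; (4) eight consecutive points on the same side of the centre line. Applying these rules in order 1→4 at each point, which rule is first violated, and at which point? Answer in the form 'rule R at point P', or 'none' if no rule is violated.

Zone of each point (C = within 1σ̂, B = 1σ̂–2σ̂, A = 2σ̂–3σ̂, * = beyond 3σ̂; sign = side of CL): 1:+B, 2:+C, 3:+C, 4:+B, 5:-C, 6:-C, 7:+C, 8:+C, 9:-C, 10:-A, 11:-A, 12:-B, 13:+B, 14:+C, 15:-C, 16:-B
Rule 2 (two of three consecutive points beyond the same 2σ limit) is satisfied at point 11.

rule 2 at point 11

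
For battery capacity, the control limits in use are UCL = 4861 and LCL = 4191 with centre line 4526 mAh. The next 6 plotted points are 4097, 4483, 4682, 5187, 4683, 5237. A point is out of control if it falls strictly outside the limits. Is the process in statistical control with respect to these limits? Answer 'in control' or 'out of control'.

out of control

Compare each point to [4191, 4861]: sample 1 = 4097 < LCL; sample 4 = 5187 > UCL; sample 6 = 5237 > UCL.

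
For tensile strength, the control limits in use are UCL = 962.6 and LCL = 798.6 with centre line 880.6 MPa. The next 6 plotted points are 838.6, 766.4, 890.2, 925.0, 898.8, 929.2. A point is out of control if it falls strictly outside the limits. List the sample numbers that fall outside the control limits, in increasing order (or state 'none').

Compare each point to [798.6, 962.6]: sample 2 = 766.4 < LCL.

2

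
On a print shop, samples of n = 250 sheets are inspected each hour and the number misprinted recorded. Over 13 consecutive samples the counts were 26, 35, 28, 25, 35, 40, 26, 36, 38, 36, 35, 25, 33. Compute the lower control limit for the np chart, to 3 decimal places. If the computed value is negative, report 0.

p̄ = Σdᵢ / (k·n) = 418 / (13 × 250) = 0.12862
LCL = np̄ − 3·√(np̄(1−p̄)) = 32.1538 − 3 × 5.2932 = 16.2741

16.274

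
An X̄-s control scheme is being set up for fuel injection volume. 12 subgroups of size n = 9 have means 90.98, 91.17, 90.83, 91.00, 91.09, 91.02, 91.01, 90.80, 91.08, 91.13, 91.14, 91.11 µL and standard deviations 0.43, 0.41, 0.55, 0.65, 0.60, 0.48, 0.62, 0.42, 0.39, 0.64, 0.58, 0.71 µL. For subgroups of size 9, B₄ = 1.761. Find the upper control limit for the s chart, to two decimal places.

s̄ = (0.43 + 0.41 + 0.55 + 0.65 + 0.60 + 0.48 + 0.62 + 0.42 + 0.39 + 0.64 + 0.58 + 0.71) / 12 = 0.5400
UCL_s = B₄·s̄ = 1.761 × 0.5400 = 0.9509

0.95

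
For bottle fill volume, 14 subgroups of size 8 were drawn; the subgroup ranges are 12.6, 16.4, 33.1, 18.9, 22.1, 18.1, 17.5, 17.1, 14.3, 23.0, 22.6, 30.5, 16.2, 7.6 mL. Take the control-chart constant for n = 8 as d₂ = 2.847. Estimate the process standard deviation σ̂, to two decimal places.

R̄ = (12.6 + 16.4 + 33.1 + 18.9 + 22.1 + 18.1 + 17.5 + 17.1 + 14.3 + 23.0 + 22.6 + 30.5 + 16.2 + 7.6) / 14 = 19.2857
σ̂ = R̄ / d₂ = 19.2857 / 2.847 = 6.7740

6.77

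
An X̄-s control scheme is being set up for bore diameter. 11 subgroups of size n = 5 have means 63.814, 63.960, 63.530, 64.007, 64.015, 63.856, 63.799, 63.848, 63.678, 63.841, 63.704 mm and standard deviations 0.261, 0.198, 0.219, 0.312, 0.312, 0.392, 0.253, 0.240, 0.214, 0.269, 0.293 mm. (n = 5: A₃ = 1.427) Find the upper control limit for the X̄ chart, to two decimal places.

64.21

X̄̄ = (63.814 + 63.960 + 63.530 + 64.007 + 64.015 + 63.856 + 63.799 + 63.848 + 63.678 + 63.841 + 63.704) / 11 = 63.8229
s̄ = (0.261 + 0.198 + 0.219 + 0.312 + 0.312 + 0.392 + 0.253 + 0.240 + 0.214 + 0.269 + 0.293) / 11 = 0.2694
UCL = X̄̄ + A₃·s̄ = 63.8229 + 1.427 × 0.2694 = 64.2073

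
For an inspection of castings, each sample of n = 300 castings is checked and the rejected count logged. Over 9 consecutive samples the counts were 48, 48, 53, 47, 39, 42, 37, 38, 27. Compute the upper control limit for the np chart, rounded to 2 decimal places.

p̄ = Σdᵢ / (k·n) = 379 / (9 × 300) = 0.14037
UCL = np̄ + 3·√(np̄(1−p̄)) = 42.1111 + 3 × √(42.1111×0.85963) = 42.1111 + 3 × 6.0166 = 60.1610

60.16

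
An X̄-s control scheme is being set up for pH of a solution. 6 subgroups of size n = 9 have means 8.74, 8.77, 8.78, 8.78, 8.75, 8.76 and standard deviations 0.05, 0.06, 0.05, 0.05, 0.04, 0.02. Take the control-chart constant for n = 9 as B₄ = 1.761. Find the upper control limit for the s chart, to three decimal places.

0.079

s̄ = (0.05 + 0.06 + 0.05 + 0.05 + 0.04 + 0.02) / 6 = 0.0450
UCL_s = B₄·s̄ = 1.761 × 0.0450 = 0.0792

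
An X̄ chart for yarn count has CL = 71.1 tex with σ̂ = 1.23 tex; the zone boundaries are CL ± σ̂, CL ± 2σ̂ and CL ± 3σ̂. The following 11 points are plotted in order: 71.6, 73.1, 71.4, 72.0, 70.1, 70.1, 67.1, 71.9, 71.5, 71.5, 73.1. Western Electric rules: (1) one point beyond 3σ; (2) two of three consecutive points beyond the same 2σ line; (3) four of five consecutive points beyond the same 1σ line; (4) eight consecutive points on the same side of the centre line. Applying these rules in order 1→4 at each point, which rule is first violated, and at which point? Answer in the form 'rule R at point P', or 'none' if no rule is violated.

Zone of each point (C = within 1σ̂, B = 1σ̂–2σ̂, A = 2σ̂–3σ̂, * = beyond 3σ̂; sign = side of CL): 1:+C, 2:+B, 3:+C, 4:+C, 5:-C, 6:-C, 7:-*, 8:+C, 9:+C, 10:+C, 11:+B
Rule 1 (one point beyond the 3σ limits) is satisfied at point 7.

rule 1 at point 7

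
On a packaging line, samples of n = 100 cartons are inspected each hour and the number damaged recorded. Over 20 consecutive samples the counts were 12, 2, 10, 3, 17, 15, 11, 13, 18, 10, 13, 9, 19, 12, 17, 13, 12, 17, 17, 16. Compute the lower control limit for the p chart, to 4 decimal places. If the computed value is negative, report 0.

p̄ = Σdᵢ / (k·n) = 256 / (20 × 100) = 0.12800
LCL = p̄ − 3·√(p̄(1−p̄)/n) = 0.12800 − 3 × 0.03341 = 0.02777

0.0278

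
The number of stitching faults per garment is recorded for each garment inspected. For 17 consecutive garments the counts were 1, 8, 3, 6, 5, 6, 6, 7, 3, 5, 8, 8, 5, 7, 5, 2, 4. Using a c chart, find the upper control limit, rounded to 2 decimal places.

12.10

c̄ = (1 + 8 + 3 + 6 + 5 + 6 + 6 + 7 + 3 + 5 + 8 + 8 + 5 + 7 + 5 + 2 + 4) / 17 = 89 / 17 = 5.2353
UCL = c̄ + 3√c̄ = 5.2353 + 3 × √5.2353 = 5.2353 + 3 × 2.2881 = 12.0995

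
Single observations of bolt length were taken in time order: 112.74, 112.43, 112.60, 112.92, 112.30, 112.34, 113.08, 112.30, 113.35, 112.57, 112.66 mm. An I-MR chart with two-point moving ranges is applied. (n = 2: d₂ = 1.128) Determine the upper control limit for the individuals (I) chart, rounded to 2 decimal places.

113.97

X̄ = (112.74 + 112.43 + 112.60 + 112.92 + 112.30 + 112.34 + 113.08 + 112.30 + 113.35 + 112.57 + 112.66) / 11 = 112.6627
Moving ranges: 0.31, 0.17, 0.32, 0.62, 0.04, 0.74, 0.78, 1.05, 0.78, 0.09; M̄R̄ = 4.9000 / 10 = 0.4900
UCL = X̄ + 3·M̄R̄/d₂ = 112.6627 + 3 × 0.4900 / 1.128 = 113.9659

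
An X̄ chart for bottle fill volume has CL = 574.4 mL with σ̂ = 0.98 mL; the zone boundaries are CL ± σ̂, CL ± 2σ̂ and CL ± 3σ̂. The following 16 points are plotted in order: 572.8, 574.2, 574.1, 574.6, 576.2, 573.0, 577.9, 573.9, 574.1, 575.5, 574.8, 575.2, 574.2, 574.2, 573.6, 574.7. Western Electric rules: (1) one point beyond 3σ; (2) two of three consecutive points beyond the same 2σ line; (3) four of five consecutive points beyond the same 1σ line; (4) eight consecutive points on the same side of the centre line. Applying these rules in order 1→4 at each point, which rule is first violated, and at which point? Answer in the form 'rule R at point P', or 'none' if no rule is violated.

rule 1 at point 7

Zone of each point (C = within 1σ̂, B = 1σ̂–2σ̂, A = 2σ̂–3σ̂, * = beyond 3σ̂; sign = side of CL): 1:-B, 2:-C, 3:-C, 4:+C, 5:+B, 6:-B, 7:+*, 8:-C, 9:-C, 10:+B, 11:+C, 12:+C, 13:-C, 14:-C, 15:-C, 16:+C
Rule 1 (one point beyond the 3σ limits) is satisfied at point 7.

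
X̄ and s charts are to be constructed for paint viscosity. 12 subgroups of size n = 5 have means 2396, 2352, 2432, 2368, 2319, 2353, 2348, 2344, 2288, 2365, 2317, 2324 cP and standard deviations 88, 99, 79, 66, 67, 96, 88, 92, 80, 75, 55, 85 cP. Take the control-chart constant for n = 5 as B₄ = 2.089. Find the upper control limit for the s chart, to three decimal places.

168.861

s̄ = (88 + 99 + 79 + 66 + 67 + 96 + 88 + 92 + 80 + 75 + 55 + 85) / 12 = 80.8333
UCL_s = B₄·s̄ = 2.089 × 80.8333 = 168.8608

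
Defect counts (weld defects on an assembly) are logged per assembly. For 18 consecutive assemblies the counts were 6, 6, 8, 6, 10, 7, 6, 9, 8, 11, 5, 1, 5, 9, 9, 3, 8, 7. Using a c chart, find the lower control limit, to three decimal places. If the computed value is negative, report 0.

c̄ = (6 + 6 + 8 + 6 + 10 + 7 + 6 + 9 + 8 + 11 + 5 + 1 + 5 + 9 + 9 + 3 + 8 + 7) / 18 = 124 / 18 = 6.8889
LCL = c̄ − 3√c̄ = 6.8889 − 3 × 2.6247 = -0.9851 → 0 (cannot be negative)

0.000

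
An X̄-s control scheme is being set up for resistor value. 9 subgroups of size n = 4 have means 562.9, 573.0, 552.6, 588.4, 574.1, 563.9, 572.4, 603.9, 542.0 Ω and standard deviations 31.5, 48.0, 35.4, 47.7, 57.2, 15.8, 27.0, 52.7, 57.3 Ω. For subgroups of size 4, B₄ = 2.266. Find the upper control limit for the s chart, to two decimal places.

s̄ = (31.5 + 48.0 + 35.4 + 47.7 + 57.2 + 15.8 + 27.0 + 52.7 + 57.3) / 9 = 41.4000
UCL_s = B₄·s̄ = 2.266 × 41.4000 = 93.8124

93.81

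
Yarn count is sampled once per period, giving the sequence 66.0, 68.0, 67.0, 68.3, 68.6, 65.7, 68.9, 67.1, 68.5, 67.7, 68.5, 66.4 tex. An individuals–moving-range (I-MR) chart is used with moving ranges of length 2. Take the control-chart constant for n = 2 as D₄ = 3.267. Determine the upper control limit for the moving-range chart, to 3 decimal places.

Moving ranges: 2.0, 1.0, 1.3, 0.3, 2.9, 3.2, 1.8, 1.4, 0.8, 0.8, 2.1; M̄R̄ = 17.6000 / 11 = 1.6000
UCL_MR = D₄·M̄R̄ = 3.267 × 1.6000 = 5.2272

5.227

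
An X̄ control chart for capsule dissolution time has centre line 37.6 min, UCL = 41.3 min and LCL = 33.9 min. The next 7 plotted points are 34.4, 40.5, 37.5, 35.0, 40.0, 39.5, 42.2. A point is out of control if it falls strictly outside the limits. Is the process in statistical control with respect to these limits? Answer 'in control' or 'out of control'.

Compare each point to [33.9, 41.3]: sample 7 = 42.2 > UCL.

out of control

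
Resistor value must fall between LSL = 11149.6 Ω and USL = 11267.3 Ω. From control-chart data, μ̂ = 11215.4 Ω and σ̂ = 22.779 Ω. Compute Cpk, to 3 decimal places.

Cpu = (USL − μ̂) / (3σ̂) = (11267.3 − 11215.4) / (3 × 22.779) = 0.7595; Cpl = (μ̂ − LSL) / (3σ̂) = (11215.4 − 11149.6) / (3 × 22.779) = 0.9629; Cpk = min(Cpu, Cpl) = 0.7595

0.759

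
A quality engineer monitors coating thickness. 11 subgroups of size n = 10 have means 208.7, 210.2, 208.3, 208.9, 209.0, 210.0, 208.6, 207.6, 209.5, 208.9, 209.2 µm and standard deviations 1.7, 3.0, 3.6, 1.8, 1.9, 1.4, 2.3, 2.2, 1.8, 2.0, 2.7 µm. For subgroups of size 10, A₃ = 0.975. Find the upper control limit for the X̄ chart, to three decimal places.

211.154

X̄̄ = (208.7 + 210.2 + 208.3 + 208.9 + 209.0 + 210.0 + 208.6 + 207.6 + 209.5 + 208.9 + 209.2) / 11 = 208.9909
s̄ = (1.7 + 3.0 + 3.6 + 1.8 + 1.9 + 1.4 + 2.3 + 2.2 + 1.8 + 2.0 + 2.7) / 11 = 2.2182
UCL = X̄̄ + A₃·s̄ = 208.9909 + 0.975 × 2.2182 = 211.1536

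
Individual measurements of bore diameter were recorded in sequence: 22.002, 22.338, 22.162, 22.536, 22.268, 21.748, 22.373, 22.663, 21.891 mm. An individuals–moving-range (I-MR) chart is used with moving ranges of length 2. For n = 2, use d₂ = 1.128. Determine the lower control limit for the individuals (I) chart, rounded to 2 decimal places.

21.10

X̄ = (22.002 + 22.338 + 22.162 + 22.536 + 22.268 + 21.748 + 22.373 + 22.663 + 21.891) / 9 = 22.2201
Moving ranges: 0.336, 0.176, 0.374, 0.268, 0.520, 0.625, 0.290, 0.772; M̄R̄ = 3.3610 / 8 = 0.4201
LCL = X̄ − 3·M̄R̄/d₂ = 22.2201 − 3 × 0.4201 / 1.128 = 21.1028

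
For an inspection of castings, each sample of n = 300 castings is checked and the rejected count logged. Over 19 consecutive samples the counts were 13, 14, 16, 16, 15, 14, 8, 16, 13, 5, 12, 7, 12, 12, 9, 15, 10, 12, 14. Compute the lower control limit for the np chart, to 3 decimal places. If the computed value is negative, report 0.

p̄ = Σdᵢ / (k·n) = 233 / (19 × 300) = 0.04088
LCL = np̄ − 3·√(np̄(1−p̄)) = 12.2632 − 3 × 3.4296 = 1.9745

1.974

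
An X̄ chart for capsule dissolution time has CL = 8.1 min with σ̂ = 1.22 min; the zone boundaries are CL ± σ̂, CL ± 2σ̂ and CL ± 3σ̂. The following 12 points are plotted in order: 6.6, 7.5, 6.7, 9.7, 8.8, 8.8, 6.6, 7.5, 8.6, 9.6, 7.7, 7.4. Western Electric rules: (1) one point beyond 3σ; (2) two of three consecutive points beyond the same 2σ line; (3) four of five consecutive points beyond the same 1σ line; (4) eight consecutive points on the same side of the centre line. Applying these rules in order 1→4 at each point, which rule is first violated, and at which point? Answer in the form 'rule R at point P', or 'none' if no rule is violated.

Zone of each point (C = within 1σ̂, B = 1σ̂–2σ̂, A = 2σ̂–3σ̂, * = beyond 3σ̂; sign = side of CL): 1:-B, 2:-C, 3:-B, 4:+B, 5:+C, 6:+C, 7:-B, 8:-C, 9:+C, 10:+B, 11:-C, 12:-C
No rule fires across all 12 points.

none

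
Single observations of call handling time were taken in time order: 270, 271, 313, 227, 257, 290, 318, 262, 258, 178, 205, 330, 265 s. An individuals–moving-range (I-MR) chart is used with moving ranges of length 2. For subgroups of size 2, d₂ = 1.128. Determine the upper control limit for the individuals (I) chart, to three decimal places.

392.804

X̄ = (270 + 271 + 313 + 227 + 257 + 290 + 318 + 262 + 258 + 178 + 205 + 330 + 265) / 13 = 264.9231
Moving ranges: 1, 42, 86, 30, 33, 28, 56, 4, 80, 27, 125, 65; M̄R̄ = 577.0000 / 12 = 48.0833
UCL = X̄ + 3·M̄R̄/d₂ = 264.9231 + 3 × 48.0833 / 1.128 = 392.8043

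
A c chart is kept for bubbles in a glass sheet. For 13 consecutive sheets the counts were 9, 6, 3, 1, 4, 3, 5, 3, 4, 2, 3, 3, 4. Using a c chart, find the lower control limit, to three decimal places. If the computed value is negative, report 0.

0.000

c̄ = (9 + 6 + 3 + 1 + 4 + 3 + 5 + 3 + 4 + 2 + 3 + 3 + 4) / 13 = 50 / 13 = 3.8462
LCL = c̄ − 3√c̄ = 3.8462 − 3 × 1.9612 = -2.0373 → 0 (cannot be negative)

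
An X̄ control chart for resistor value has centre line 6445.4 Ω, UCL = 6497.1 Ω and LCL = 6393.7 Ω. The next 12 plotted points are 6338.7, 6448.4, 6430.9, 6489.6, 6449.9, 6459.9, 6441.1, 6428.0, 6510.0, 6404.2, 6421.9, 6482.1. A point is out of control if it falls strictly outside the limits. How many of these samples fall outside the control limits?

2

Compare each point to [6393.7, 6497.1]: sample 1 = 6338.7 < LCL; sample 9 = 6510.0 > UCL.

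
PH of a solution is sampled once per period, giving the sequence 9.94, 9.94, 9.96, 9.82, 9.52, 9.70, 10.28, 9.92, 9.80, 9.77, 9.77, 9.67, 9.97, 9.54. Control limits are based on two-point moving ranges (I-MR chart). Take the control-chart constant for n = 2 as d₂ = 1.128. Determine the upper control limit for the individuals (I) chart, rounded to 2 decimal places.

10.35

X̄ = (9.94 + 9.94 + 9.96 + 9.82 + 9.52 + 9.70 + 10.28 + 9.92 + 9.80 + 9.77 + 9.77 + 9.67 + 9.97 + 9.54) / 14 = 9.8286
Moving ranges: 0.00, 0.02, 0.14, 0.30, 0.18, 0.58, 0.36, 0.12, 0.03, 0.00, 0.10, 0.30, 0.43; M̄R̄ = 2.5600 / 13 = 0.1969
UCL = X̄ + 3·M̄R̄/d₂ = 9.8286 + 3 × 0.1969 / 1.128 = 10.3523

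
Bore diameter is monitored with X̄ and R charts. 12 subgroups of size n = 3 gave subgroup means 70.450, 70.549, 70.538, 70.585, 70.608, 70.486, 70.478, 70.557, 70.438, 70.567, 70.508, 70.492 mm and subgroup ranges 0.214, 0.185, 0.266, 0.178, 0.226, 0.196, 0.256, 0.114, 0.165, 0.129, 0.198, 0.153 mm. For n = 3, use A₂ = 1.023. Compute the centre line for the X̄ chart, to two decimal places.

X̄̄ = (70.450 + 70.549 + 70.538 + 70.585 + 70.608 + 70.486 + 70.478 + 70.557 + 70.438 + 70.567 + 70.508 + 70.492) / 12 = 846.2560 / 12 = 70.5213
CL = X̄̄ = 70.5213

70.52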